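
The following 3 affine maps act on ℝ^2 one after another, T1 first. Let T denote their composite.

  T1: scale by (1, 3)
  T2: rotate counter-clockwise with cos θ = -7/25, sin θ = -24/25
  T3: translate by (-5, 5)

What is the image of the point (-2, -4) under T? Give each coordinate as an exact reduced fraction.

T1 scale by (1, 3): (-2, -4) → (-2, -12)
T2 rotate counter-clockwise with cos θ = -7/25, sin θ = -24/25: (-2, -12) → (-274/25, 132/25)
T3 translate by (-5, 5): (-274/25, 132/25) → (-399/25, 257/25)

T(p) = (-399/25, 257/25)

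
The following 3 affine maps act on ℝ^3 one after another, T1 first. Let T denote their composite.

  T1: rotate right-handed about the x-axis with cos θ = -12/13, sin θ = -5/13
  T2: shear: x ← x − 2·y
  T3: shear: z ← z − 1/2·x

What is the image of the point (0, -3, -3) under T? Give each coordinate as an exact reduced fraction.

T(p) = (-42/13, 21/13, 72/13)

T1 rotate right-handed about the x-axis with cos θ = -12/13, sin θ = -5/13: (0, -3, -3) → (0, 21/13, 51/13)
T2 shear: x ← x − 2·y: (0, 21/13, 51/13) → (-42/13, 21/13, 51/13)
T3 shear: z ← z − 1/2·x: (-42/13, 21/13, 51/13) → (-42/13, 21/13, 72/13)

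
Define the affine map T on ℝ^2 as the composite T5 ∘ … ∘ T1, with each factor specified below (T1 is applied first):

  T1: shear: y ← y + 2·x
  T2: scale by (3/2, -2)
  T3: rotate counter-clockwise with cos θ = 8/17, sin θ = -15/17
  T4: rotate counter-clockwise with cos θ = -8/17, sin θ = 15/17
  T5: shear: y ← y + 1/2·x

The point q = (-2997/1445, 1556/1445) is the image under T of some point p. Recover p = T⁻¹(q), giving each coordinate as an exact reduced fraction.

T1 = [1 0 0; 2 1 0; 0 0 1]
T2·T1 = [3/2 0 0; -4 -2 0; 0 0 1]
T3·…·T1 = [-48/17 -30/17 0; -109/34 -16/17 0; 0 0 1]
T4·…·T1 = [2403/578 480/289 0; -284/289 -322/289 0; 0 0 1]
T5·…·T1 = [2403/578 480/289 0; 1267/1156 -82/289 0; 0 0 1]
det M = -3; M⁻¹ = [82/867 160/289 0; 1267/3468 -801/578 0; 0 0 1]
M⁻¹ · (-2997/1445, 1556/1445)ᵀ = (2/5, -9/4)ᵀ

p = (2/5, -9/4)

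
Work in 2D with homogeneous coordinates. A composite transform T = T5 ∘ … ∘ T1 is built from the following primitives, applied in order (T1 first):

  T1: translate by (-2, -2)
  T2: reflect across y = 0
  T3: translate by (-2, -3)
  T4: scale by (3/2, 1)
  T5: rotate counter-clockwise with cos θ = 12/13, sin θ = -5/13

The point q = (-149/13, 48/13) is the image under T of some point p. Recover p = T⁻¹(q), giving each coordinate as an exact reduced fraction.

T1 = [1 0 -2; 0 1 -2; 0 0 1]
T2·T1 = [1 0 -2; 0 -1 2; 0 0 1]
T3·…·T1 = [1 0 -4; 0 -1 -1; 0 0 1]
T4·…·T1 = [3/2 0 -6; 0 -1 -1; 0 0 1]
T5·…·T1 = [18/13 -5/13 -77/13; -15/26 -12/13 18/13; 0 0 1]
det M = -3/2; M⁻¹ = [8/13 -10/39 4; -5/13 -12/13 -1; 0 0 1]
M⁻¹ · (-149/13, 48/13)ᵀ = (-4, 0)ᵀ

p = (-4, 0)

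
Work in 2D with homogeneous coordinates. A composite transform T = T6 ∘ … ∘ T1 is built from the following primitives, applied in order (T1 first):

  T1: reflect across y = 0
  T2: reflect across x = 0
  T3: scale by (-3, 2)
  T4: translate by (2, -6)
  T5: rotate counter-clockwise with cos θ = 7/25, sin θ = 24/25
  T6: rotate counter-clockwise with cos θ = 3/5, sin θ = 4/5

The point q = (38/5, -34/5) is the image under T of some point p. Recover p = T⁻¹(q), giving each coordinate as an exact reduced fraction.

p = (-4, -2)

T1 = [1 0 0; 0 -1 0; 0 0 1]
T2·T1 = [-1 0 0; 0 -1 0; 0 0 1]
T3·…·T1 = [3 0 0; 0 -2 0; 0 0 1]
T4·…·T1 = [3 0 2; 0 -2 -6; 0 0 1]
T5·…·T1 = [21/25 48/25 158/25; 72/25 -14/25 6/25; 0 0 1]
T6·…·T1 = [-9/5 8/5 18/5; 12/5 6/5 26/5; 0 0 1]
det M = -6; M⁻¹ = [-1/5 4/15 -2/3; 2/5 3/10 -3; 0 0 1]
M⁻¹ · (38/5, -34/5)ᵀ = (-4, -2)ᵀ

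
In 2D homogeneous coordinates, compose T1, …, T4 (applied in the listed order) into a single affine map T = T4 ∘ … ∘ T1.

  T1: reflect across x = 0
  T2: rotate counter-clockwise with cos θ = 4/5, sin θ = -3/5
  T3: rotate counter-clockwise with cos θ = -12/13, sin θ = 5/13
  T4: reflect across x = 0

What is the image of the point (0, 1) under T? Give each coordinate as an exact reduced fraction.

T(p) = (56/65, -33/65)

T1 reflect across x = 0: (0, 1) → (0, 1)
T2 rotate counter-clockwise with cos θ = 4/5, sin θ = -3/5: (0, 1) → (3/5, 4/5)
T3 rotate counter-clockwise with cos θ = -12/13, sin θ = 5/13: (3/5, 4/5) → (-56/65, -33/65)
T4 reflect across x = 0: (-56/65, -33/65) → (56/65, -33/65)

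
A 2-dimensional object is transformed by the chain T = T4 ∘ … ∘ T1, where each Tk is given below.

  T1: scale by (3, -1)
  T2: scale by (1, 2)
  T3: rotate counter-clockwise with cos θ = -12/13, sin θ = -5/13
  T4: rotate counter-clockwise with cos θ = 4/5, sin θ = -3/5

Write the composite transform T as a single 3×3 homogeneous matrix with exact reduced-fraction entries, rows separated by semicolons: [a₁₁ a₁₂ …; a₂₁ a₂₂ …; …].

T1 = [3 0 0; 0 -1 0; 0 0 1]
T2·T1 = [3 0 0; 0 -2 0; 0 0 1]
T3·…·T1 = [-36/13 -10/13 0; -15/13 24/13 0; 0 0 1]
T4·…·T1 = [-189/65 32/65 0; 48/65 126/65 0; 0 0 1]

T = [-189/65 32/65 0; 48/65 126/65 0; 0 0 1]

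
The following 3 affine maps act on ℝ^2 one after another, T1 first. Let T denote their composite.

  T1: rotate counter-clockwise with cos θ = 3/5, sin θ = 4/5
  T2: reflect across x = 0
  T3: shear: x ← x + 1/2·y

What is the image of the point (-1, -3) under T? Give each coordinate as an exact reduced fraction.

T1 rotate counter-clockwise with cos θ = 3/5, sin θ = 4/5: (-1, -3) → (9/5, -13/5)
T2 reflect across x = 0: (9/5, -13/5) → (-9/5, -13/5)
T3 shear: x ← x + 1/2·y: (-9/5, -13/5) → (-31/10, -13/5)

T(p) = (-31/10, -13/5)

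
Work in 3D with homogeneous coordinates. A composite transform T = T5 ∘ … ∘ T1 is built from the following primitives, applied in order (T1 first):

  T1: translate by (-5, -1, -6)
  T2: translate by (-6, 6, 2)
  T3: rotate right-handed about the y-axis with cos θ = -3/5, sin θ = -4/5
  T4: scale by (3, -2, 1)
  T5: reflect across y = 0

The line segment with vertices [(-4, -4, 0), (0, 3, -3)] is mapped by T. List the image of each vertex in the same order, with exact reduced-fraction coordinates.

T1 translate by (-5, -1, -6): (-4, -4, 0) → (-9, -5, -6); (0, 3, -3) → (-5, 2, -9)
T2 translate by (-6, 6, 2): (-9, -5, -6) → (-15, 1, -4); (-5, 2, -9) → (-11, 8, -7)
T3 rotate right-handed about the y-axis with cos θ = -3/5, sin θ = -4/5: (-15, 1, -4) → (61/5, 1, -48/5); (-11, 8, -7) → (61/5, 8, -23/5)
T4 scale by (3, -2, 1): (61/5, 1, -48/5) → (183/5, -2, -48/5); (61/5, 8, -23/5) → (183/5, -16, -23/5)
T5 reflect across y = 0: (183/5, -2, -48/5) → (183/5, 2, -48/5); (183/5, -16, -23/5) → (183/5, 16, -23/5)

image vertices: (183/5, 2, -48/5), (183/5, 16, -23/5)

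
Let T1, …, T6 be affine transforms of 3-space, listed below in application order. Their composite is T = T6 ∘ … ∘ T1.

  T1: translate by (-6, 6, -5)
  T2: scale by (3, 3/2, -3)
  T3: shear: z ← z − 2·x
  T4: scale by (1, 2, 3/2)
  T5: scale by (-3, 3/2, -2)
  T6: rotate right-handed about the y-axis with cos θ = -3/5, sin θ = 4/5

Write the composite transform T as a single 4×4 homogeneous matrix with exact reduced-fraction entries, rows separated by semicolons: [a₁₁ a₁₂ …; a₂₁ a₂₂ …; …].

T = [99/5 0 36/5 -774/5; 0 9/2 0 27; -18/5 0 -27/5 243/5; 0 0 0 1]

T1 = [1 0 0 -6; 0 1 0 6; 0 0 1 -5; 0 0 0 1]
T2·T1 = [3 0 0 -18; 0 3/2 0 9; 0 0 -3 15; 0 0 0 1]
T3·…·T1 = [3 0 0 -18; 0 3/2 0 9; -6 0 -3 51; 0 0 0 1]
T4·…·T1 = [3 0 0 -18; 0 3 0 18; -9 0 -9/2 153/2; 0 0 0 1]
T5·…·T1 = [-9 0 0 54; 0 9/2 0 27; 18 0 9 -153; 0 0 0 1]
T6·…·T1 = [99/5 0 36/5 -774/5; 0 9/2 0 27; -18/5 0 -27/5 243/5; 0 0 0 1]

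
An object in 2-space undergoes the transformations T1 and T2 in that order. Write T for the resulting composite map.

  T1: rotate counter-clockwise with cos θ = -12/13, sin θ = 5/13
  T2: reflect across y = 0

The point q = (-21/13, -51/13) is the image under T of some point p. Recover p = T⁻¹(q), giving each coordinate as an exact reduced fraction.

T1 = [-12/13 -5/13 0; 5/13 -12/13 0; 0 0 1]
T2·T1 = [-12/13 -5/13 0; -5/13 12/13 0; 0 0 1]
det M = -1; M⁻¹ = [-12/13 -5/13 0; -5/13 12/13 0; 0 0 1]
M⁻¹ · (-21/13, -51/13)ᵀ = (3, -3)ᵀ

p = (3, -3)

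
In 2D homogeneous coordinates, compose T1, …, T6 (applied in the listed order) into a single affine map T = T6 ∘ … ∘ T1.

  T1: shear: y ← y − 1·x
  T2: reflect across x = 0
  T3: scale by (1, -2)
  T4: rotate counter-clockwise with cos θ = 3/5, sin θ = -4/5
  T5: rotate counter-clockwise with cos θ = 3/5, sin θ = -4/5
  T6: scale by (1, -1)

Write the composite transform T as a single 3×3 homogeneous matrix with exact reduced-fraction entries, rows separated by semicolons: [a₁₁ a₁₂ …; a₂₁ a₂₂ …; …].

T = [11/5 -48/25 0; -2/5 -14/25 0; 0 0 1]

T1 = [1 0 0; -1 1 0; 0 0 1]
T2·T1 = [-1 0 0; -1 1 0; 0 0 1]
T3·…·T1 = [-1 0 0; 2 -2 0; 0 0 1]
T4·…·T1 = [1 -8/5 0; 2 -6/5 0; 0 0 1]
T5·…·T1 = [11/5 -48/25 0; 2/5 14/25 0; 0 0 1]
T6·…·T1 = [11/5 -48/25 0; -2/5 -14/25 0; 0 0 1]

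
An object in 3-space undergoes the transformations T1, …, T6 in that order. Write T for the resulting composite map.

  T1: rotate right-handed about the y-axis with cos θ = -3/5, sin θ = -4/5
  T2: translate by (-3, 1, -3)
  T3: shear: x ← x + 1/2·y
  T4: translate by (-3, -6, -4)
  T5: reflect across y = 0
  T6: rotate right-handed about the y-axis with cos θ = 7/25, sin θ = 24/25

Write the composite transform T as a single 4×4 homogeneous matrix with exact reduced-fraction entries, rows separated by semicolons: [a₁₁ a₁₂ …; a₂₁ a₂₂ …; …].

T1 = [-3/5 0 -4/5 0; 0 1 0 0; 4/5 0 -3/5 0; 0 0 0 1]
T2·T1 = [-3/5 0 -4/5 -3; 0 1 0 1; 4/5 0 -3/5 -3; 0 0 0 1]
T3·…·T1 = [-3/5 1/2 -4/5 -5/2; 0 1 0 1; 4/5 0 -3/5 -3; 0 0 0 1]
T4·…·T1 = [-3/5 1/2 -4/5 -11/2; 0 1 0 -5; 4/5 0 -3/5 -7; 0 0 0 1]
T5·…·T1 = [-3/5 1/2 -4/5 -11/2; 0 -1 0 5; 4/5 0 -3/5 -7; 0 0 0 1]
T6·…·T1 = [3/5 7/50 -4/5 -413/50; 0 -1 0 5; 4/5 -12/25 3/5 83/25; 0 0 0 1]

T = [3/5 7/50 -4/5 -413/50; 0 -1 0 5; 4/5 -12/25 3/5 83/25; 0 0 0 1]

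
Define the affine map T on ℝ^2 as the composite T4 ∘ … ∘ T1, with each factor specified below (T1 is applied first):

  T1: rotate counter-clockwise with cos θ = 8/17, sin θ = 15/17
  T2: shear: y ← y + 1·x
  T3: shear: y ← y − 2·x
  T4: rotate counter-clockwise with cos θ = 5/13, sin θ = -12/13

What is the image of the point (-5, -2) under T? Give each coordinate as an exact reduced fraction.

T(p) = (-1022/221, -285/221)

T1 rotate counter-clockwise with cos θ = 8/17, sin θ = 15/17: (-5, -2) → (-10/17, -91/17)
T2 shear: y ← y + 1·x: (-10/17, -91/17) → (-10/17, -101/17)
T3 shear: y ← y − 2·x: (-10/17, -101/17) → (-10/17, -81/17)
T4 rotate counter-clockwise with cos θ = 5/13, sin θ = -12/13: (-10/17, -81/17) → (-1022/221, -285/221)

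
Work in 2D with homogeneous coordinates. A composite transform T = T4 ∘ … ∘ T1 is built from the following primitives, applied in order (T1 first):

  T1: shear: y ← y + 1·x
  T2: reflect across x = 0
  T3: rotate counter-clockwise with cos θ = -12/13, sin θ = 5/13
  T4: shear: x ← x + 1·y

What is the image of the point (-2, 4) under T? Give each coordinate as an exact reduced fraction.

T1 shear: y ← y + 1·x: (-2, 4) → (-2, 2)
T2 reflect across x = 0: (-2, 2) → (2, 2)
T3 rotate counter-clockwise with cos θ = -12/13, sin θ = 5/13: (2, 2) → (-34/13, -14/13)
T4 shear: x ← x + 1·y: (-34/13, -14/13) → (-48/13, -14/13)

T(p) = (-48/13, -14/13)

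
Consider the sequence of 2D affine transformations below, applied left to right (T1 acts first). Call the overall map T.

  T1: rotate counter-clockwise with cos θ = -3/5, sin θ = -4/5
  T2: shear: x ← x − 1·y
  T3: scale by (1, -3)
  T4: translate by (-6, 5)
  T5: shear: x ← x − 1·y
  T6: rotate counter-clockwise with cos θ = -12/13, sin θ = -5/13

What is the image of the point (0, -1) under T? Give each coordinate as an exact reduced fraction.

T(p) = (716/65, 73/65)

T1 rotate counter-clockwise with cos θ = -3/5, sin θ = -4/5: (0, -1) → (-4/5, 3/5)
T2 shear: x ← x − 1·y: (-4/5, 3/5) → (-7/5, 3/5)
T3 scale by (1, -3): (-7/5, 3/5) → (-7/5, -9/5)
T4 translate by (-6, 5): (-7/5, -9/5) → (-37/5, 16/5)
T5 shear: x ← x − 1·y: (-37/5, 16/5) → (-53/5, 16/5)
T6 rotate counter-clockwise with cos θ = -12/13, sin θ = -5/13: (-53/5, 16/5) → (716/65, 73/65)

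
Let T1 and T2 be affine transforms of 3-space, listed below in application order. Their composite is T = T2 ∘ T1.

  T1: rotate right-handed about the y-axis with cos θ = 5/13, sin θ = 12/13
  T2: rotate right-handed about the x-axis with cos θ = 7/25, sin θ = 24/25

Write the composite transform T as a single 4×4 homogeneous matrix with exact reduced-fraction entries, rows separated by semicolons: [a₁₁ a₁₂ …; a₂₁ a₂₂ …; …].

T = [5/13 0 12/13 0; 288/325 7/25 -24/65 0; -84/325 24/25 7/65 0; 0 0 0 1]

T1 = [5/13 0 12/13 0; 0 1 0 0; -12/13 0 5/13 0; 0 0 0 1]
T2·T1 = [5/13 0 12/13 0; 288/325 7/25 -24/65 0; -84/325 24/25 7/65 0; 0 0 0 1]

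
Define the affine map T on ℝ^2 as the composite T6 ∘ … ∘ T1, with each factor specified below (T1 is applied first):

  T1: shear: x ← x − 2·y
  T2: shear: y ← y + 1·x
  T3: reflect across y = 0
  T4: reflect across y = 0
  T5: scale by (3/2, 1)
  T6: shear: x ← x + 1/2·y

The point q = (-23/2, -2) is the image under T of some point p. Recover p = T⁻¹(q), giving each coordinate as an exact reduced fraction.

T1 = [1 -2 0; 0 1 0; 0 0 1]
T2·T1 = [1 -2 0; 1 -1 0; 0 0 1]
T3·…·T1 = [1 -2 0; -1 1 0; 0 0 1]
T4·…·T1 = [1 -2 0; 1 -1 0; 0 0 1]
T5·…·T1 = [3/2 -3 0; 1 -1 0; 0 0 1]
T6·…·T1 = [2 -7/2 0; 1 -1 0; 0 0 1]
det M = 3/2; M⁻¹ = [-2/3 7/3 0; -2/3 4/3 0; 0 0 1]
M⁻¹ · (-23/2, -2)ᵀ = (3, 5)ᵀ

p = (3, 5)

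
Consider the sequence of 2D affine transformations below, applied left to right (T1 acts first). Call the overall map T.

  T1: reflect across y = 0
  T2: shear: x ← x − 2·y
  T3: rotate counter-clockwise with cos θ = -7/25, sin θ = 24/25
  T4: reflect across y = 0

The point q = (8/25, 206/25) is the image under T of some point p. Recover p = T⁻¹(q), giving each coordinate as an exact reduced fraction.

p = (-4, -2)

T1 = [1 0 0; 0 -1 0; 0 0 1]
T2·T1 = [1 2 0; 0 -1 0; 0 0 1]
T3·…·T1 = [-7/25 2/5 0; 24/25 11/5 0; 0 0 1]
T4·…·T1 = [-7/25 2/5 0; -24/25 -11/5 0; 0 0 1]
det M = 1; M⁻¹ = [-11/5 -2/5 0; 24/25 -7/25 0; 0 0 1]
M⁻¹ · (8/25, 206/25)ᵀ = (-4, -2)ᵀ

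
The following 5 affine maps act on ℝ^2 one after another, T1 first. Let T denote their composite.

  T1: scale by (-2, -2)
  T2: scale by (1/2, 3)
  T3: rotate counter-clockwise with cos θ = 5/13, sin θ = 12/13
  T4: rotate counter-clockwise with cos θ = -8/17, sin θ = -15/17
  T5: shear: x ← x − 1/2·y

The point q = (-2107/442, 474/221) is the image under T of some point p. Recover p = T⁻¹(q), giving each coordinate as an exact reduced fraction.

T1 = [-2 0 0; 0 -2 0; 0 0 1]
T2·T1 = [-1 0 0; 0 -6 0; 0 0 1]
T3·…·T1 = [-5/13 72/13 0; -12/13 -30/13 0; 0 0 1]
T4·…·T1 = [-140/221 -1026/221 0; 171/221 -840/221 0; 0 0 1]
T5·…·T1 = [-451/442 -606/221 0; 171/221 -840/221 0; 0 0 1]
det M = 6; M⁻¹ = [-140/221 101/221 0; -57/442 -451/2652 0; 0 0 1]
M⁻¹ · (-2107/442, 474/221)ᵀ = (4, 1/4)ᵀ

p = (4, 1/4)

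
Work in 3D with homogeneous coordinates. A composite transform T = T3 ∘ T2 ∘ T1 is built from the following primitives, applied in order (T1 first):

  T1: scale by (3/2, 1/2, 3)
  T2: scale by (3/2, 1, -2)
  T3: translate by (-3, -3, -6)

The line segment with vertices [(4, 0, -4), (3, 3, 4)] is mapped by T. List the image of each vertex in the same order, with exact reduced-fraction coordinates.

image vertices: (6, -3, 18), (15/4, -3/2, -30)

T1 scale by (3/2, 1/2, 3): (4, 0, -4) → (6, 0, -12); (3, 3, 4) → (9/2, 3/2, 12)
T2 scale by (3/2, 1, -2): (6, 0, -12) → (9, 0, 24); (9/2, 3/2, 12) → (27/4, 3/2, -24)
T3 translate by (-3, -3, -6): (9, 0, 24) → (6, -3, 18); (27/4, 3/2, -24) → (15/4, -3/2, -30)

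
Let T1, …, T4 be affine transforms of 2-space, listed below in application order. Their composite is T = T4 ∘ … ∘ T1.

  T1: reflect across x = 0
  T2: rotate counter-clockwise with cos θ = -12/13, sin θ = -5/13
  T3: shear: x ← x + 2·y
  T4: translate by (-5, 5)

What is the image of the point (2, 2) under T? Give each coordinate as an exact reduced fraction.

T1 reflect across x = 0: (2, 2) → (-2, 2)
T2 rotate counter-clockwise with cos θ = -12/13, sin θ = -5/13: (-2, 2) → (34/13, -14/13)
T3 shear: x ← x + 2·y: (34/13, -14/13) → (6/13, -14/13)
T4 translate by (-5, 5): (6/13, -14/13) → (-59/13, 51/13)

T(p) = (-59/13, 51/13)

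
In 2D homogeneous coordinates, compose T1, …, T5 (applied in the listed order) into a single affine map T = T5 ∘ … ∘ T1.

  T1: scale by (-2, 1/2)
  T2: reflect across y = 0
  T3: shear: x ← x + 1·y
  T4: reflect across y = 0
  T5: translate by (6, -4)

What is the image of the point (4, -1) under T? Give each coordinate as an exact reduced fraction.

T(p) = (-3/2, -9/2)

T1 scale by (-2, 1/2): (4, -1) → (-8, -1/2)
T2 reflect across y = 0: (-8, -1/2) → (-8, 1/2)
T3 shear: x ← x + 1·y: (-8, 1/2) → (-15/2, 1/2)
T4 reflect across y = 0: (-15/2, 1/2) → (-15/2, -1/2)
T5 translate by (6, -4): (-15/2, -1/2) → (-3/2, -9/2)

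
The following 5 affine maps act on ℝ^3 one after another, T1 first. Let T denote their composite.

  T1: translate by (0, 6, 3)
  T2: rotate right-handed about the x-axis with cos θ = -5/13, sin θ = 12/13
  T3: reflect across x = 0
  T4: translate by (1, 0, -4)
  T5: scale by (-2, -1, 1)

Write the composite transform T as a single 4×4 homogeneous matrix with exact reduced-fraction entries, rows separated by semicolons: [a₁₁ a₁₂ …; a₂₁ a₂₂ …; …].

T = [2 0 0 -2; 0 5/13 12/13 66/13; 0 12/13 -5/13 5/13; 0 0 0 1]

T1 = [1 0 0 0; 0 1 0 6; 0 0 1 3; 0 0 0 1]
T2·T1 = [1 0 0 0; 0 -5/13 -12/13 -66/13; 0 12/13 -5/13 57/13; 0 0 0 1]
T3·…·T1 = [-1 0 0 0; 0 -5/13 -12/13 -66/13; 0 12/13 -5/13 57/13; 0 0 0 1]
T4·…·T1 = [-1 0 0 1; 0 -5/13 -12/13 -66/13; 0 12/13 -5/13 5/13; 0 0 0 1]
T5·…·T1 = [2 0 0 -2; 0 5/13 12/13 66/13; 0 12/13 -5/13 5/13; 0 0 0 1]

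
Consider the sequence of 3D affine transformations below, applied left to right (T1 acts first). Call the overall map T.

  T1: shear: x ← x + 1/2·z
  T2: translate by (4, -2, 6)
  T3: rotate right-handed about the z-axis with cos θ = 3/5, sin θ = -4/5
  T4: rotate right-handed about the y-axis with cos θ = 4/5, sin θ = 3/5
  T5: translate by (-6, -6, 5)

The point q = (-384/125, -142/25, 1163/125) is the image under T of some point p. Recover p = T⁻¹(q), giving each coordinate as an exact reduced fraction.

p = (-4, 2, -4/5)

T1 = [1 0 1/2 0; 0 1 0 0; 0 0 1 0; 0 0 0 1]
T2·T1 = [1 0 1/2 4; 0 1 0 -2; 0 0 1 6; 0 0 0 1]
T3·…·T1 = [3/5 4/5 3/10 4/5; -4/5 3/5 -2/5 -22/5; 0 0 1 6; 0 0 0 1]
T4·…·T1 = [12/25 16/25 21/25 106/25; -4/5 3/5 -2/5 -22/5; -9/25 -12/25 31/50 108/25; 0 0 0 1]
T5·…·T1 = [12/25 16/25 21/25 -44/25; -4/5 3/5 -2/5 -52/5; -9/25 -12/25 31/50 233/25; 0 0 0 1]
det M = 1; M⁻¹ = [9/50 -4/5 -19/25 -23/25; 16/25 3/5 -12/25 296/25; 3/5 0 4/5 -32/5; 0 0 0 1]
M⁻¹ · (-384/125, -142/25, 1163/125)ᵀ = (-4, 2, -4/5)ᵀ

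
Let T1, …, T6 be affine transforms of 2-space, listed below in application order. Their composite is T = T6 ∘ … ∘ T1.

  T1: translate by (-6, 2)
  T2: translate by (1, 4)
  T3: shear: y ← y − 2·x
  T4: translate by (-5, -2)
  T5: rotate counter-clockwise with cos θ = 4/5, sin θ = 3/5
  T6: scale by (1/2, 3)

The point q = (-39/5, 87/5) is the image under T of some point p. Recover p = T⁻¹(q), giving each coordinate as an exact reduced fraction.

T1 = [1 0 -6; 0 1 2; 0 0 1]
T2·T1 = [1 0 -5; 0 1 6; 0 0 1]
T3·…·T1 = [1 0 -5; -2 1 16; 0 0 1]
T4·…·T1 = [1 0 -10; -2 1 14; 0 0 1]
T5·…·T1 = [2 -3/5 -82/5; -1 4/5 26/5; 0 0 1]
T6·…·T1 = [1 -3/10 -41/5; -3 12/5 78/5; 0 0 1]
det M = 3/2; M⁻¹ = [8/5 1/5 10; 2 2/3 6; 0 0 1]
M⁻¹ · (-39/5, 87/5)ᵀ = (1, 2)ᵀ

p = (1, 2)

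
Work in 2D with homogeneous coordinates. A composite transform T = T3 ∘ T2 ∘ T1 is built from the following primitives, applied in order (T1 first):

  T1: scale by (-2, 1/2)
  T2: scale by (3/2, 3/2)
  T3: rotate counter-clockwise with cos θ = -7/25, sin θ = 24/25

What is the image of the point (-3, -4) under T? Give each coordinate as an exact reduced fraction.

T1 scale by (-2, 1/2): (-3, -4) → (6, -2)
T2 scale by (3/2, 3/2): (6, -2) → (9, -3)
T3 rotate counter-clockwise with cos θ = -7/25, sin θ = 24/25: (9, -3) → (9/25, 237/25)

T(p) = (9/25, 237/25)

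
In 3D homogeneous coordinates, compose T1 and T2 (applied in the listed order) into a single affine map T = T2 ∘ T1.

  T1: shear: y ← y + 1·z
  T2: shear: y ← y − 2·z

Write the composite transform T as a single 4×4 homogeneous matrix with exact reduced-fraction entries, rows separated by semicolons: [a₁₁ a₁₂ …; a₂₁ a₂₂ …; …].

T1 = [1 0 0 0; 0 1 1 0; 0 0 1 0; 0 0 0 1]
T2·T1 = [1 0 0 0; 0 1 -1 0; 0 0 1 0; 0 0 0 1]

T = [1 0 0 0; 0 1 -1 0; 0 0 1 0; 0 0 0 1]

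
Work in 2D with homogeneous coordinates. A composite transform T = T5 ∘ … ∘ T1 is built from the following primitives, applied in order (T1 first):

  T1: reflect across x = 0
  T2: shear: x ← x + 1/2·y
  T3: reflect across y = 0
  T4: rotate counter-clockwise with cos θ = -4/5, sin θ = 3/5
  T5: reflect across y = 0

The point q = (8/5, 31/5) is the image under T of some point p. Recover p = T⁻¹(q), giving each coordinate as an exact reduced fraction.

T1 = [-1 0 0; 0 1 0; 0 0 1]
T2·T1 = [-1 1/2 0; 0 1 0; 0 0 1]
T3·…·T1 = [-1 1/2 0; 0 -1 0; 0 0 1]
T4·…·T1 = [4/5 1/5 0; -3/5 11/10 0; 0 0 1]
T5·…·T1 = [4/5 1/5 0; 3/5 -11/10 0; 0 0 1]
det M = -1; M⁻¹ = [11/10 1/5 0; 3/5 -4/5 0; 0 0 1]
M⁻¹ · (8/5, 31/5)ᵀ = (3, -4)ᵀ

p = (3, -4)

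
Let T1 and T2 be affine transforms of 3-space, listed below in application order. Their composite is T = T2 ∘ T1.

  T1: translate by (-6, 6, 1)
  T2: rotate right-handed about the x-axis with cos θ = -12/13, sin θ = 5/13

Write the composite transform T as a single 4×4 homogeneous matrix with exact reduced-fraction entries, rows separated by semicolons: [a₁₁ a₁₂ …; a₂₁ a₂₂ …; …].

T1 = [1 0 0 -6; 0 1 0 6; 0 0 1 1; 0 0 0 1]
T2·T1 = [1 0 0 -6; 0 -12/13 -5/13 -77/13; 0 5/13 -12/13 18/13; 0 0 0 1]

T = [1 0 0 -6; 0 -12/13 -5/13 -77/13; 0 5/13 -12/13 18/13; 0 0 0 1]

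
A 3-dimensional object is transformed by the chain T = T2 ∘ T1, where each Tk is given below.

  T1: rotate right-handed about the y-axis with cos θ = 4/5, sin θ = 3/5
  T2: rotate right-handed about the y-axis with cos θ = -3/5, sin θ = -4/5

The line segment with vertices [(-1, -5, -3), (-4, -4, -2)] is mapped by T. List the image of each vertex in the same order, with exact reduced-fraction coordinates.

T1 rotate right-handed about the y-axis with cos θ = 4/5, sin θ = 3/5: (-1, -5, -3) → (-13/5, -5, -9/5); (-4, -4, -2) → (-22/5, -4, 4/5)
T2 rotate right-handed about the y-axis with cos θ = -3/5, sin θ = -4/5: (-13/5, -5, -9/5) → (3, -5, -1); (-22/5, -4, 4/5) → (2, -4, -4)

image vertices: (3, -5, -1), (2, -4, -4)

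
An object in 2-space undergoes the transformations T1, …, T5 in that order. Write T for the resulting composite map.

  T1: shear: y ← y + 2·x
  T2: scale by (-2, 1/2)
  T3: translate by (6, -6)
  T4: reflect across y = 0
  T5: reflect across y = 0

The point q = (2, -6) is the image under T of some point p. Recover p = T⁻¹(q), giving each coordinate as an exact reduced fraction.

T1 = [1 0 0; 2 1 0; 0 0 1]
T2·T1 = [-2 0 0; 1 1/2 0; 0 0 1]
T3·…·T1 = [-2 0 6; 1 1/2 -6; 0 0 1]
T4·…·T1 = [-2 0 6; -1 -1/2 6; 0 0 1]
T5·…·T1 = [-2 0 6; 1 1/2 -6; 0 0 1]
det M = -1; M⁻¹ = [-1/2 0 3; 1 2 6; 0 0 1]
M⁻¹ · (2, -6)ᵀ = (2, -4)ᵀ

p = (2, -4)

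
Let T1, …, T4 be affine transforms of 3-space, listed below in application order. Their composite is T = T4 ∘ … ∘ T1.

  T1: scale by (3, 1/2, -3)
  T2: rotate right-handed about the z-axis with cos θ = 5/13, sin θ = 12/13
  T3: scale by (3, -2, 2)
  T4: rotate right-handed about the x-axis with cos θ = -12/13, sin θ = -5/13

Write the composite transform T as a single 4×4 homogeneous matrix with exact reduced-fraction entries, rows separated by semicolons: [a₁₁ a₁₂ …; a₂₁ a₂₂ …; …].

T1 = [3 0 0 0; 0 1/2 0 0; 0 0 -3 0; 0 0 0 1]
T2·T1 = [15/13 -6/13 0 0; 36/13 5/26 0 0; 0 0 -3 0; 0 0 0 1]
T3·…·T1 = [45/13 -18/13 0 0; -72/13 -5/13 0 0; 0 0 -6 0; 0 0 0 1]
T4·…·T1 = [45/13 -18/13 0 0; 864/169 60/169 -30/13 0; 360/169 25/169 72/13 0; 0 0 0 1]

T = [45/13 -18/13 0 0; 864/169 60/169 -30/13 0; 360/169 25/169 72/13 0; 0 0 0 1]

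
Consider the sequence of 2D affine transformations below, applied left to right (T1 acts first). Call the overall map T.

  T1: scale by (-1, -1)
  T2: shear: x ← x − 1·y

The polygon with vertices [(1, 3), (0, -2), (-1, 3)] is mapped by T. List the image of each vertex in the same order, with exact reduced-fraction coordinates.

image vertices: (2, -3), (-2, 2), (4, -3)

T1 scale by (-1, -1): (1, 3) → (-1, -3); (0, -2) → (0, 2); (-1, 3) → (1, -3)
T2 shear: x ← x − 1·y: (-1, -3) → (2, -3); (0, 2) → (-2, 2); (1, -3) → (4, -3)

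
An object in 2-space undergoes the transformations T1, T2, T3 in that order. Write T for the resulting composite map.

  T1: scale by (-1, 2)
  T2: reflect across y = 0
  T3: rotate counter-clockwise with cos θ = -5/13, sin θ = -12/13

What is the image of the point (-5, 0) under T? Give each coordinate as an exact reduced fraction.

T1 scale by (-1, 2): (-5, 0) → (5, 0)
T2 reflect across y = 0: (5, 0) → (5, 0)
T3 rotate counter-clockwise with cos θ = -5/13, sin θ = -12/13: (5, 0) → (-25/13, -60/13)

T(p) = (-25/13, -60/13)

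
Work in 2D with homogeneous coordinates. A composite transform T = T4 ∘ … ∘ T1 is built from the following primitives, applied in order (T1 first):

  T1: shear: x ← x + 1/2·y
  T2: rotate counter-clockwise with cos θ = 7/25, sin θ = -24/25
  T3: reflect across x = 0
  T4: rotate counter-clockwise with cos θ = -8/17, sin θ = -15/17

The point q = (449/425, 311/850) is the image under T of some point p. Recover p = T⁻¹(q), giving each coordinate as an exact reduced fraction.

T1 = [1 1/2 0; 0 1 0; 0 0 1]
T2·T1 = [7/25 11/10 0; -24/25 -1/5 0; 0 0 1]
T3·…·T1 = [-7/25 -11/10 0; -24/25 -1/5 0; 0 0 1]
T4·…·T1 = [-304/425 29/85 0; 297/425 181/170 0; 0 0 1]
det M = -1; M⁻¹ = [-181/170 29/85 0; 297/425 304/425 0; 0 0 1]
M⁻¹ · (449/425, 311/850)ᵀ = (-1, 1)ᵀ

p = (-1, 1)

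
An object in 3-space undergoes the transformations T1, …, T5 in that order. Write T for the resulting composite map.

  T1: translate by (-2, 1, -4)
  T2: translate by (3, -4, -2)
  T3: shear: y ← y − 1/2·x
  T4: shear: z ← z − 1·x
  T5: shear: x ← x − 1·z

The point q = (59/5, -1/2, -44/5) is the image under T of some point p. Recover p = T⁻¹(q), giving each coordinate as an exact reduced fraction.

T1 = [1 0 0 -2; 0 1 0 1; 0 0 1 -4; 0 0 0 1]
T2·T1 = [1 0 0 1; 0 1 0 -3; 0 0 1 -6; 0 0 0 1]
T3·…·T1 = [1 0 0 1; -1/2 1 0 -7/2; 0 0 1 -6; 0 0 0 1]
T4·…·T1 = [1 0 0 1; -1/2 1 0 -7/2; -1 0 1 -7; 0 0 0 1]
T5·…·T1 = [2 0 -1 8; -1/2 1 0 -7/2; -1 0 1 -7; 0 0 0 1]
det M = 1; M⁻¹ = [1 0 1 -1; 1/2 1 1/2 3; 1 0 2 6; 0 0 0 1]
M⁻¹ · (59/5, -1/2, -44/5)ᵀ = (2, 4, 1/5)ᵀ

p = (2, 4, 1/5)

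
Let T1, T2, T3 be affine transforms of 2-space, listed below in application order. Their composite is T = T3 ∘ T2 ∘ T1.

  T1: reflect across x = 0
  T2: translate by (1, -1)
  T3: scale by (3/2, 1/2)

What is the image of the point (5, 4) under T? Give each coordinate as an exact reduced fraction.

T(p) = (-6, 3/2)

T1 reflect across x = 0: (5, 4) → (-5, 4)
T2 translate by (1, -1): (-5, 4) → (-4, 3)
T3 scale by (3/2, 1/2): (-4, 3) → (-6, 3/2)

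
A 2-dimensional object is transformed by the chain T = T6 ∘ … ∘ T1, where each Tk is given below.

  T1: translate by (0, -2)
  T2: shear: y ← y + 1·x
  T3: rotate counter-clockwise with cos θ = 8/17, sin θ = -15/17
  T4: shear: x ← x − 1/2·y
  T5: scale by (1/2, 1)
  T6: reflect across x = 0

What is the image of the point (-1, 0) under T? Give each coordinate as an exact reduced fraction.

T(p) = (97/68, -9/17)

T1 translate by (0, -2): (-1, 0) → (-1, -2)
T2 shear: y ← y + 1·x: (-1, -2) → (-1, -3)
T3 rotate counter-clockwise with cos θ = 8/17, sin θ = -15/17: (-1, -3) → (-53/17, -9/17)
T4 shear: x ← x − 1/2·y: (-53/17, -9/17) → (-97/34, -9/17)
T5 scale by (1/2, 1): (-97/34, -9/17) → (-97/68, -9/17)
T6 reflect across x = 0: (-97/68, -9/17) → (97/68, -9/17)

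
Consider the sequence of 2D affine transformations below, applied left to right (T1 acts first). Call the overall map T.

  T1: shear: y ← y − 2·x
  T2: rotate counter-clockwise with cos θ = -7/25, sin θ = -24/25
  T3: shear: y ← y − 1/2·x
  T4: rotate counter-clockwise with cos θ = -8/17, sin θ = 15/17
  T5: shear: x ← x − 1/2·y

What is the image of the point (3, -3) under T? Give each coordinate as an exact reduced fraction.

T(p) = (2469/425, -4431/425)

T1 shear: y ← y − 2·x: (3, -3) → (3, -9)
T2 rotate counter-clockwise with cos θ = -7/25, sin θ = -24/25: (3, -9) → (-237/25, -9/25)
T3 shear: y ← y − 1/2·x: (-237/25, -9/25) → (-237/25, 219/50)
T4 rotate counter-clockwise with cos θ = -8/17, sin θ = 15/17: (-237/25, 219/50) → (507/850, -4431/425)
T5 shear: x ← x − 1/2·y: (507/850, -4431/425) → (2469/425, -4431/425)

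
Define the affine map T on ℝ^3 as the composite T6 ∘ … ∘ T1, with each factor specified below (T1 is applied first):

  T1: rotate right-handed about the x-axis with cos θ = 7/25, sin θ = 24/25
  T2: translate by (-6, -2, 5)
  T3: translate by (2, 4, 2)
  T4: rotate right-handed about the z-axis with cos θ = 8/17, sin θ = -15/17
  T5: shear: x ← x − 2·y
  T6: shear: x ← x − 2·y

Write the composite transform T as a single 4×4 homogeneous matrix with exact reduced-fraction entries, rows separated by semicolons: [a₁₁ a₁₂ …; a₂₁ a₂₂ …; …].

T = [4 -7/25 24/25 -18; -15/17 56/425 -192/425 76/17; 0 24/25 7/25 7; 0 0 0 1]

T1 = [1 0 0 0; 0 7/25 -24/25 0; 0 24/25 7/25 0; 0 0 0 1]
T2·T1 = [1 0 0 -6; 0 7/25 -24/25 -2; 0 24/25 7/25 5; 0 0 0 1]
T3·…·T1 = [1 0 0 -4; 0 7/25 -24/25 2; 0 24/25 7/25 7; 0 0 0 1]
T4·…·T1 = [8/17 21/85 -72/85 -2/17; -15/17 56/425 -192/425 76/17; 0 24/25 7/25 7; 0 0 0 1]
T5·…·T1 = [38/17 -7/425 24/425 -154/17; -15/17 56/425 -192/425 76/17; 0 24/25 7/25 7; 0 0 0 1]
T6·…·T1 = [4 -7/25 24/25 -18; -15/17 56/425 -192/425 76/17; 0 24/25 7/25 7; 0 0 0 1]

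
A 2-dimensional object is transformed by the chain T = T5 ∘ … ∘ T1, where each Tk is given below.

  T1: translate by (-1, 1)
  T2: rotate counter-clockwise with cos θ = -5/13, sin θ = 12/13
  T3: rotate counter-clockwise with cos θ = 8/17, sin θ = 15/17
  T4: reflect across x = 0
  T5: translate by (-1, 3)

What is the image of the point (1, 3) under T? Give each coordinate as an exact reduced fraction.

T1 translate by (-1, 1): (1, 3) → (0, 4)
T2 rotate counter-clockwise with cos θ = -5/13, sin θ = 12/13: (0, 4) → (-48/13, -20/13)
T3 rotate counter-clockwise with cos θ = 8/17, sin θ = 15/17: (-48/13, -20/13) → (-84/221, -880/221)
T4 reflect across x = 0: (-84/221, -880/221) → (84/221, -880/221)
T5 translate by (-1, 3): (84/221, -880/221) → (-137/221, -217/221)

T(p) = (-137/221, -217/221)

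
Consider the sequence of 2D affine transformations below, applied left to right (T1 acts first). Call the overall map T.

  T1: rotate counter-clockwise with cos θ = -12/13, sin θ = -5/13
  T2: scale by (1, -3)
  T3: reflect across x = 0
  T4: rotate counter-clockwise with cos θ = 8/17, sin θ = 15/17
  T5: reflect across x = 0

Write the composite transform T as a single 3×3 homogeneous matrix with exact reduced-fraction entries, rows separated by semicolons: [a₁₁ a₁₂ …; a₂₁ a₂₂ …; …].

T = [129/221 580/221 0; 300/221 213/221 0; 0 0 1]

T1 = [-12/13 5/13 0; -5/13 -12/13 0; 0 0 1]
T2·T1 = [-12/13 5/13 0; 15/13 36/13 0; 0 0 1]
T3·…·T1 = [12/13 -5/13 0; 15/13 36/13 0; 0 0 1]
T4·…·T1 = [-129/221 -580/221 0; 300/221 213/221 0; 0 0 1]
T5·…·T1 = [129/221 580/221 0; 300/221 213/221 0; 0 0 1]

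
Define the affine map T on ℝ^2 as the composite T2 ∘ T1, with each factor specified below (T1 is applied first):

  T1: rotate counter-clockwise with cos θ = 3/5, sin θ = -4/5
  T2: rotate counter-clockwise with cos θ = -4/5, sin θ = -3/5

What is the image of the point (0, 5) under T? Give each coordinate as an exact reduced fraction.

T1 rotate counter-clockwise with cos θ = 3/5, sin θ = -4/5: (0, 5) → (4, 3)
T2 rotate counter-clockwise with cos θ = -4/5, sin θ = -3/5: (4, 3) → (-7/5, -24/5)

T(p) = (-7/5, -24/5)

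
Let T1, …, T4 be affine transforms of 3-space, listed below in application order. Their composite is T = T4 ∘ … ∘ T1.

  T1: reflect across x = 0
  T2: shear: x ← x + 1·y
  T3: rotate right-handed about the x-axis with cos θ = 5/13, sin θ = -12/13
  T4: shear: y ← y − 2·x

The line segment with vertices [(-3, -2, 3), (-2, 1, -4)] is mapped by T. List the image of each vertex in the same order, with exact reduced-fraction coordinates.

T1 reflect across x = 0: (-3, -2, 3) → (3, -2, 3); (-2, 1, -4) → (2, 1, -4)
T2 shear: x ← x + 1·y: (3, -2, 3) → (1, -2, 3); (2, 1, -4) → (3, 1, -4)
T3 rotate right-handed about the x-axis with cos θ = 5/13, sin θ = -12/13: (1, -2, 3) → (1, 2, 3); (3, 1, -4) → (3, -43/13, -32/13)
T4 shear: y ← y − 2·x: (1, 2, 3) → (1, 0, 3); (3, -43/13, -32/13) → (3, -121/13, -32/13)

image vertices: (1, 0, 3), (3, -121/13, -32/13)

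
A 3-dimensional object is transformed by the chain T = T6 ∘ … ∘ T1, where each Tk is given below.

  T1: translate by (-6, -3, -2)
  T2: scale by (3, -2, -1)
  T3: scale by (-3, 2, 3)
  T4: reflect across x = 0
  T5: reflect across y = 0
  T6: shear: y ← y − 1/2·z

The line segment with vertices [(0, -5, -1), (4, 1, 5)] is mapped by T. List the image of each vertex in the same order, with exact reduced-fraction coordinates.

image vertices: (-54, -73/2, 9), (-18, -7/2, -9)

T1 translate by (-6, -3, -2): (0, -5, -1) → (-6, -8, -3); (4, 1, 5) → (-2, -2, 3)
T2 scale by (3, -2, -1): (-6, -8, -3) → (-18, 16, 3); (-2, -2, 3) → (-6, 4, -3)
T3 scale by (-3, 2, 3): (-18, 16, 3) → (54, 32, 9); (-6, 4, -3) → (18, 8, -9)
T4 reflect across x = 0: (54, 32, 9) → (-54, 32, 9); (18, 8, -9) → (-18, 8, -9)
T5 reflect across y = 0: (-54, 32, 9) → (-54, -32, 9); (-18, 8, -9) → (-18, -8, -9)
T6 shear: y ← y − 1/2·z: (-54, -32, 9) → (-54, -73/2, 9); (-18, -8, -9) → (-18, -7/2, -9)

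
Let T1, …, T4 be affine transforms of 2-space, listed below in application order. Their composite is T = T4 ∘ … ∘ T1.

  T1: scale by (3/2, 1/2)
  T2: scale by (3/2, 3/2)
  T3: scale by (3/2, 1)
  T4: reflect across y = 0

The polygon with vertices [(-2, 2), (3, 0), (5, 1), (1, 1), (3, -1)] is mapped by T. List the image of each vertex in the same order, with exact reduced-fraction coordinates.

image vertices: (-27/4, -3/2), (81/8, 0), (135/8, -3/4), (27/8, -3/4), (81/8, 3/4)

T1 scale by (3/2, 1/2): (-2, 2) → (-3, 1); (3, 0) → (9/2, 0); (5, 1) → (15/2, 1/2); (1, 1) → (3/2, 1/2); (3, -1) → (9/2, -1/2)
T2 scale by (3/2, 3/2): (-3, 1) → (-9/2, 3/2); (9/2, 0) → (27/4, 0); (15/2, 1/2) → (45/4, 3/4); (3/2, 1/2) → (9/4, 3/4); (9/2, -1/2) → (27/4, -3/4)
T3 scale by (3/2, 1): (-9/2, 3/2) → (-27/4, 3/2); (27/4, 0) → (81/8, 0); (45/4, 3/4) → (135/8, 3/4); (9/4, 3/4) → (27/8, 3/4); (27/4, -3/4) → (81/8, -3/4)
T4 reflect across y = 0: (-27/4, 3/2) → (-27/4, -3/2); (81/8, 0) → (81/8, 0); (135/8, 3/4) → (135/8, -3/4); (27/8, 3/4) → (27/8, -3/4); (81/8, -3/4) → (81/8, 3/4)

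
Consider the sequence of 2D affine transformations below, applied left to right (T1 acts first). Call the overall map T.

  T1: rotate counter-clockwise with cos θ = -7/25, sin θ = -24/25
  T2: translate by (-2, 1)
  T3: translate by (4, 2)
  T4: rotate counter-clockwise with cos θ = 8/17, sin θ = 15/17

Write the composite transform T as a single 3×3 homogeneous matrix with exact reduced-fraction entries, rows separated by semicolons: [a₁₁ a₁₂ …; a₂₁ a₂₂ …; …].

T1 = [-7/25 24/25 0; -24/25 -7/25 0; 0 0 1]
T2·T1 = [-7/25 24/25 -2; -24/25 -7/25 1; 0 0 1]
T3·…·T1 = [-7/25 24/25 2; -24/25 -7/25 3; 0 0 1]
T4·…·T1 = [304/425 297/425 -29/17; -297/425 304/425 54/17; 0 0 1]

T = [304/425 297/425 -29/17; -297/425 304/425 54/17; 0 0 1]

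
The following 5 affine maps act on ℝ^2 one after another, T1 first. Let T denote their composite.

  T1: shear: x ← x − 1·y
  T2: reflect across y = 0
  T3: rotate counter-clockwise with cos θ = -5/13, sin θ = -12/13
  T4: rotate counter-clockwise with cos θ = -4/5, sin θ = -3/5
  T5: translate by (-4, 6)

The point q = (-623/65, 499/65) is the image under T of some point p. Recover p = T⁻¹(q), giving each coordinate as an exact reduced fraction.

T1 = [1 -1 0; 0 1 0; 0 0 1]
T2·T1 = [1 -1 0; 0 -1 0; 0 0 1]
T3·…·T1 = [-5/13 -7/13 0; -12/13 17/13 0; 0 0 1]
T4·…·T1 = [-16/65 79/65 0; 63/65 -47/65 0; 0 0 1]
T5·…·T1 = [-16/65 79/65 -4; 63/65 -47/65 6; 0 0 1]
det M = -1; M⁻¹ = [47/65 79/65 -22/5; 63/65 16/65 12/5; 0 0 1]
M⁻¹ · (-623/65, 499/65)ᵀ = (-2, -5)ᵀ

p = (-2, -5)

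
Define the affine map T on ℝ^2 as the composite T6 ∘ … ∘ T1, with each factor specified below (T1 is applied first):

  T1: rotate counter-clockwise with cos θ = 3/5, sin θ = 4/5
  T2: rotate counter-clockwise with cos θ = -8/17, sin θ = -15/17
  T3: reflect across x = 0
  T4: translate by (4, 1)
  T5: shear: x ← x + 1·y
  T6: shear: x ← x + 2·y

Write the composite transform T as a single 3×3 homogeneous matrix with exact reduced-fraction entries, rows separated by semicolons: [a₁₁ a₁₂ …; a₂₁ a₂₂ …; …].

T1 = [3/5 -4/5 0; 4/5 3/5 0; 0 0 1]
T2·T1 = [36/85 77/85 0; -77/85 36/85 0; 0 0 1]
T3·…·T1 = [-36/85 -77/85 0; -77/85 36/85 0; 0 0 1]
T4·…·T1 = [-36/85 -77/85 4; -77/85 36/85 1; 0 0 1]
T5·…·T1 = [-113/85 -41/85 5; -77/85 36/85 1; 0 0 1]
T6·…·T1 = [-267/85 31/85 7; -77/85 36/85 1; 0 0 1]

T = [-267/85 31/85 7; -77/85 36/85 1; 0 0 1]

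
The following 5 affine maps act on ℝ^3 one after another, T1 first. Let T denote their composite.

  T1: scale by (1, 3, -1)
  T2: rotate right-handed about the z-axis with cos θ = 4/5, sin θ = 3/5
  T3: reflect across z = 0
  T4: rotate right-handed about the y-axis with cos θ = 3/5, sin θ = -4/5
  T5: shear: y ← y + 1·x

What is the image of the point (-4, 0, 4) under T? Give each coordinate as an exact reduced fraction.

T1 scale by (1, 3, -1): (-4, 0, 4) → (-4, 0, -4)
T2 rotate right-handed about the z-axis with cos θ = 4/5, sin θ = 3/5: (-4, 0, -4) → (-16/5, -12/5, -4)
T3 reflect across z = 0: (-16/5, -12/5, -4) → (-16/5, -12/5, 4)
T4 rotate right-handed about the y-axis with cos θ = 3/5, sin θ = -4/5: (-16/5, -12/5, 4) → (-128/25, -12/5, -4/25)
T5 shear: y ← y + 1·x: (-128/25, -12/5, -4/25) → (-128/25, -188/25, -4/25)

T(p) = (-128/25, -188/25, -4/25)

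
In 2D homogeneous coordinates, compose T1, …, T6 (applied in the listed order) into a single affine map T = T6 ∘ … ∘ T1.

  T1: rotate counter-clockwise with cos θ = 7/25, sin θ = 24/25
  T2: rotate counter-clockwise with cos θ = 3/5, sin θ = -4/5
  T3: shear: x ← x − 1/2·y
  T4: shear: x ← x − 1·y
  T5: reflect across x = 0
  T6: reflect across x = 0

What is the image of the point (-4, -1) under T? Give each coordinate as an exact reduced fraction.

T(p) = (31/250, -293/125)

T1 rotate counter-clockwise with cos θ = 7/25, sin θ = 24/25: (-4, -1) → (-4/25, -103/25)
T2 rotate counter-clockwise with cos θ = 3/5, sin θ = -4/5: (-4/25, -103/25) → (-424/125, -293/125)
T3 shear: x ← x − 1/2·y: (-424/125, -293/125) → (-111/50, -293/125)
T4 shear: x ← x − 1·y: (-111/50, -293/125) → (31/250, -293/125)
T5 reflect across x = 0: (31/250, -293/125) → (-31/250, -293/125)
T6 reflect across x = 0: (-31/250, -293/125) → (31/250, -293/125)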